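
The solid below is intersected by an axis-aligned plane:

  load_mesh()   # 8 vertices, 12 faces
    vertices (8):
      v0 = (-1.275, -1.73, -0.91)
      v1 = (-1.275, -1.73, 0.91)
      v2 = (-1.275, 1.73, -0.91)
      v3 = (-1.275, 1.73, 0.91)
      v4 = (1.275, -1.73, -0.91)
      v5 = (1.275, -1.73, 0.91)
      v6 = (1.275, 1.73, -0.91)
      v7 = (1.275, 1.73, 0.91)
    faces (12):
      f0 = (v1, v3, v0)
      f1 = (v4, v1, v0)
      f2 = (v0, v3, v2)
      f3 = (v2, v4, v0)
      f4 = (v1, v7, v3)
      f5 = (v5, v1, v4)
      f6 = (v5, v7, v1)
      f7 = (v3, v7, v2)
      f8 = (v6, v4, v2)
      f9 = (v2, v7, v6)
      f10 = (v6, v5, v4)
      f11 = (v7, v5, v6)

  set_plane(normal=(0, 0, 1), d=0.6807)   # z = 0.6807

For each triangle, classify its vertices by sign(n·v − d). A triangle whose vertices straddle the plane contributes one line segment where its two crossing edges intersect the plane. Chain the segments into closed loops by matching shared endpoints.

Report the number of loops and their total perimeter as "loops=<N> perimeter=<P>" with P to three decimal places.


loops=1 perimeter=12.020

Straddling triangles (8 of 12):
  (v1,v3,v0) [++-] → (-1.275, 1.29408, 0.6807)–(-1.275, -1.73, 0.6807)  len=3.0241
  (v4,v1,v0) [-+-] → (-0.953728, -1.73, 0.6807)–(-1.275, -1.73, 0.6807)  len=0.3213
  (v0,v3,v2) [-+-] → (-1.275, 1.29408, 0.6807)–(-1.275, 1.73, 0.6807)  len=0.4359
  (v5,v1,v4) [++-] → (-0.953728, -1.73, 0.6807)–(1.275, -1.73, 0.6807)  len=2.2287
  (v3,v7,v2) [++-] → (0.953728, 1.73, 0.6807)–(-1.275, 1.73, 0.6807)  len=2.2287
  (v2,v7,v6) [-+-] → (0.953728, 1.73, 0.6807)–(1.275, 1.73, 0.6807)  len=0.3213
  (v6,v5,v4) [-+-] → (1.275, -1.29408, 0.6807)–(1.275, -1.73, 0.6807)  len=0.4359
  (v7,v5,v6) [++-] → (1.275, -1.29408, 0.6807)–(1.275, 1.73, 0.6807)  len=3.0241

Chained into 1 loop(s):
  loop 1: 8 segments, perimeter = 12.0200
Total perimeter = 12.020


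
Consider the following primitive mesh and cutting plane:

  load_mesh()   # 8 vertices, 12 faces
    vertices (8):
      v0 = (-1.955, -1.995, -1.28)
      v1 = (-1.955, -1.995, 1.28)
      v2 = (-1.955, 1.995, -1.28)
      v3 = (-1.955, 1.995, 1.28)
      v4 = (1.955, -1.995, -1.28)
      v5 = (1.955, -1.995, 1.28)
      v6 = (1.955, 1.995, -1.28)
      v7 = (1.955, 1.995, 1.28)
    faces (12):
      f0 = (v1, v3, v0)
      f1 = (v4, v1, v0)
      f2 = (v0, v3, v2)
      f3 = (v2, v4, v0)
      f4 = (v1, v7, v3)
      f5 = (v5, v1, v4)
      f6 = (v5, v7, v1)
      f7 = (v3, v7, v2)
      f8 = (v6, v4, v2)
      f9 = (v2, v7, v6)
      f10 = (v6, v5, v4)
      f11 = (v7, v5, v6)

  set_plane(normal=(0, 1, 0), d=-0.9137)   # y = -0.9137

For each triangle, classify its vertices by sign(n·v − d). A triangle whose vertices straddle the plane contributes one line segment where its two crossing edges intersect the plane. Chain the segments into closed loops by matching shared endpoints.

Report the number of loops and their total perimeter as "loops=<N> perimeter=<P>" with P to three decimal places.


Straddling triangles (8 of 12):
  (v1,v3,v0) [-+-] → (-1.955, -0.9137, 1.28)–(-1.955, -0.9137, -0.586234)  len=1.8662
  (v0,v3,v2) [-++] → (-1.955, -0.9137, -0.586234)–(-1.955, -0.9137, -1.28)  len=0.6938
  (v2,v4,v0) [+--] → (0.89538, -0.9137, -1.28)–(-1.955, -0.9137, -1.28)  len=2.8504
  (v1,v7,v3) [-++] → (-0.89538, -0.9137, 1.28)–(-1.955, -0.9137, 1.28)  len=1.0596
  (v5,v7,v1) [-+-] → (1.955, -0.9137, 1.28)–(-0.89538, -0.9137, 1.28)  len=2.8504
  (v6,v4,v2) [+-+] → (1.955, -0.9137, -1.28)–(0.89538, -0.9137, -1.28)  len=1.0596
  (v6,v5,v4) [+--] → (1.955, -0.9137, 0.586234)–(1.955, -0.9137, -1.28)  len=1.8662
  (v7,v5,v6) [+-+] → (1.955, -0.9137, 1.28)–(1.955, -0.9137, 0.586234)  len=0.6938

Chained into 1 loop(s):
  loop 1: 8 segments, perimeter = 12.9400
Total perimeter = 12.940

loops=1 perimeter=12.940


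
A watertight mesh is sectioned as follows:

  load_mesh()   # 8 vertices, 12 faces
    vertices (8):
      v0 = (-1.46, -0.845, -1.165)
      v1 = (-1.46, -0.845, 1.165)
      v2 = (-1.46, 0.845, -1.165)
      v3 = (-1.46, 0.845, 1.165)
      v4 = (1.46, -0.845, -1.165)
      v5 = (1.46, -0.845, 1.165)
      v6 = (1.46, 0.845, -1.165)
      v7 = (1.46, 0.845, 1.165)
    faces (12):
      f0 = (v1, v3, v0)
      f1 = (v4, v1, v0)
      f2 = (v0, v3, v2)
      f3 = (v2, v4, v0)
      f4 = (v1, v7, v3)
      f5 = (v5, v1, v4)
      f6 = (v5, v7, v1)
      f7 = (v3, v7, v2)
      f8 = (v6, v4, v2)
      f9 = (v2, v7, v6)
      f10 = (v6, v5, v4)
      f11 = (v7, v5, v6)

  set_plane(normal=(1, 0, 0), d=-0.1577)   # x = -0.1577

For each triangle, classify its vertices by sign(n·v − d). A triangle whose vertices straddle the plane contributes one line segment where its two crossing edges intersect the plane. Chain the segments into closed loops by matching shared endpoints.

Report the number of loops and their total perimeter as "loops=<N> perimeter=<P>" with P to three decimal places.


loops=1 perimeter=8.040

Straddling triangles (8 of 12):
  (v4,v1,v0) [+--] → (-0.1577, -0.845, 0.125836)–(-0.1577, -0.845, -1.165)  len=1.2908
  (v2,v4,v0) [-+-] → (-0.1577, 0.0912716, -1.165)–(-0.1577, -0.845, -1.165)  len=0.9363
  (v1,v7,v3) [-+-] → (-0.1577, -0.0912716, 1.165)–(-0.1577, 0.845, 1.165)  len=0.9363
  (v5,v1,v4) [+-+] → (-0.1577, -0.845, 1.165)–(-0.1577, -0.845, 0.125836)  len=1.0392
  (v5,v7,v1) [++-] → (-0.1577, -0.0912716, 1.165)–(-0.1577, -0.845, 1.165)  len=0.7537
  (v3,v7,v2) [-+-] → (-0.1577, 0.845, 1.165)–(-0.1577, 0.845, -0.125836)  len=1.2908
  (v6,v4,v2) [++-] → (-0.1577, 0.0912716, -1.165)–(-0.1577, 0.845, -1.165)  len=0.7537
  (v2,v7,v6) [-++] → (-0.1577, 0.845, -0.125836)–(-0.1577, 0.845, -1.165)  len=1.0392

Chained into 1 loop(s):
  loop 1: 8 segments, perimeter = 8.0400
Total perimeter = 8.040


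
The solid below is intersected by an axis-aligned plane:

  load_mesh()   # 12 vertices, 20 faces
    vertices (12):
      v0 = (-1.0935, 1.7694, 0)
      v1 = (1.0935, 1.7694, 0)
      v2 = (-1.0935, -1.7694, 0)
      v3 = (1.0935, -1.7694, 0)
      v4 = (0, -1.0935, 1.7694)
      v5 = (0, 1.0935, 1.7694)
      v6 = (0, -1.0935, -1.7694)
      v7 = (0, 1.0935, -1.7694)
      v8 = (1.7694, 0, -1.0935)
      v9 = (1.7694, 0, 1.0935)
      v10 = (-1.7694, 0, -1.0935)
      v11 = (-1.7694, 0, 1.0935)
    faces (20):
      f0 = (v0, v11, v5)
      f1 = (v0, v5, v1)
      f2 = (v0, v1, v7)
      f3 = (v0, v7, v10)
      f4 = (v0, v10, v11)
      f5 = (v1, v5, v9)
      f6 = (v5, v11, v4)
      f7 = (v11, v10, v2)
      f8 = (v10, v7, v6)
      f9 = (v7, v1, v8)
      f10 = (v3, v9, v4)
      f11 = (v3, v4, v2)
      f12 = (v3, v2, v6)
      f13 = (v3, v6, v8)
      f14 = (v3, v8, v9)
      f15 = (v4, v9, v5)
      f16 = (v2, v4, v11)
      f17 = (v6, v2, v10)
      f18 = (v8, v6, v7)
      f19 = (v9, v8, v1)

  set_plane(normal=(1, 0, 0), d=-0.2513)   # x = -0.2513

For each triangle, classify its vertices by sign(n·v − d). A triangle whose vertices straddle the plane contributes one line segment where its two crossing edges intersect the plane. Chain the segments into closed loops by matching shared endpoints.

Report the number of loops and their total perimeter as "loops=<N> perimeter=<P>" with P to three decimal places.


loops=1 perimeter=11.345

Straddling triangles (10 of 20):
  (v0,v11,v5) [--+] → (-0.2513, 0.938195, 1.6734)–(-0.2513, 1.24883, 1.36277)  len=0.4393
  (v0,v5,v1) [-++] → (-0.2513, 1.24883, 1.36277)–(-0.2513, 1.7694, 0)  len=1.4588
  (v0,v1,v7) [-++] → (-0.2513, 1.7694, 0)–(-0.2513, 1.24883, -1.36277)  len=1.4588
  (v0,v7,v10) [-+-] → (-0.2513, 1.24883, -1.36277)–(-0.2513, 0.938195, -1.6734)  len=0.4393
  (v5,v11,v4) [+-+] → (-0.2513, 0.938195, 1.6734)–(-0.2513, -0.938195, 1.6734)  len=1.8764
  (v10,v7,v6) [-++] → (-0.2513, 0.938195, -1.6734)–(-0.2513, -0.938195, -1.6734)  len=1.8764
  (v3,v4,v2) [++-] → (-0.2513, -1.24883, 1.36277)–(-0.2513, -1.7694, 0)  len=1.4588
  (v3,v2,v6) [+-+] → (-0.2513, -1.7694, 0)–(-0.2513, -1.24883, -1.36277)  len=1.4588
  (v2,v4,v11) [-+-] → (-0.2513, -1.24883, 1.36277)–(-0.2513, -0.938195, 1.6734)  len=0.4393
  (v6,v2,v10) [+--] → (-0.2513, -1.24883, -1.36277)–(-0.2513, -0.938195, -1.6734)  len=0.4393

Chained into 1 loop(s):
  loop 1: 10 segments, perimeter = 11.3452
Total perimeter = 11.345


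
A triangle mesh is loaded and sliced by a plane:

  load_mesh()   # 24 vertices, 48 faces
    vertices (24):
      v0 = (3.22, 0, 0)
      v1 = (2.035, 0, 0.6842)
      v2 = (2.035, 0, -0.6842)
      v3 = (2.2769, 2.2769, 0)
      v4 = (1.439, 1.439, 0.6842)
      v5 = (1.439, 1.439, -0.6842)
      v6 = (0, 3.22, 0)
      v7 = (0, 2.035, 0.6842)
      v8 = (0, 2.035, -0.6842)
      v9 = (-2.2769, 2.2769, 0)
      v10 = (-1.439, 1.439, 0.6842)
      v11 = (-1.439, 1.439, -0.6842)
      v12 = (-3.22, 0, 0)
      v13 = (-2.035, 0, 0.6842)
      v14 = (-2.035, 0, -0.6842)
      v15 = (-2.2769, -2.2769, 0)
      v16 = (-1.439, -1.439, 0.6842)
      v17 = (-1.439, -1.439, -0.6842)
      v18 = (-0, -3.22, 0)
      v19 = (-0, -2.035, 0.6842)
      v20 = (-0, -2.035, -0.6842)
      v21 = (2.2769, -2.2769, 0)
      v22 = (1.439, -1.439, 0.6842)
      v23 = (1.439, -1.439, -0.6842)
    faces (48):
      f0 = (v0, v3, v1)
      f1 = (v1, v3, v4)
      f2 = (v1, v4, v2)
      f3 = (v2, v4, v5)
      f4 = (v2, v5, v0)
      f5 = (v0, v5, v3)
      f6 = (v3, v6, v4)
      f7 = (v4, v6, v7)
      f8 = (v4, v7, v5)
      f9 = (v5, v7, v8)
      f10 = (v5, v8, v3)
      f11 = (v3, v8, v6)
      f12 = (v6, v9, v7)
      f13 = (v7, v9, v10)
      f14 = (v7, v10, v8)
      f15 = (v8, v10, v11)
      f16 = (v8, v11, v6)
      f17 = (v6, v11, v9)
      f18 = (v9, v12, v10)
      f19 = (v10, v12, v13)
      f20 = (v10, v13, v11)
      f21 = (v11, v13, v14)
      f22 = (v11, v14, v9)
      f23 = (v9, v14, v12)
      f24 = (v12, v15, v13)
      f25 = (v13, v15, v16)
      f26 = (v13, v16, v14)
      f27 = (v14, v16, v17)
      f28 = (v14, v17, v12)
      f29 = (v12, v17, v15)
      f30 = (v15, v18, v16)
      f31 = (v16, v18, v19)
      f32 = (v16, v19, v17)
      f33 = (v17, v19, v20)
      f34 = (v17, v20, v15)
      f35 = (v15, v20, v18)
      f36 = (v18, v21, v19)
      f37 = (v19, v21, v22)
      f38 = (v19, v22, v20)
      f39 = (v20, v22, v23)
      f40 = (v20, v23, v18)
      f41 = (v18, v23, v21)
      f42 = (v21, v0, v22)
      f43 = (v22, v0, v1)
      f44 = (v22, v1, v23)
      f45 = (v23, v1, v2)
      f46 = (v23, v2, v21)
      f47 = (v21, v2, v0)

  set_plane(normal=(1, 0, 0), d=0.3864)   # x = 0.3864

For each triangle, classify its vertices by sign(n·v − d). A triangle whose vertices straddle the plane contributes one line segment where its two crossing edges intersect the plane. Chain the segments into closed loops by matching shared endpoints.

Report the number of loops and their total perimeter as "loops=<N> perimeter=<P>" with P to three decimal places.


Straddling triangles (12 of 48):
  (v3,v6,v4) [+-+] → (0.3864, 3.05995, 0)–(0.3864, 2.74177, 0.183721)  len=0.3674
  (v4,v6,v7) [+--] → (0.3864, 2.74177, 0.183721)–(0.3864, 1.87496, 0.6842)  len=1.0009
  (v4,v7,v5) [+-+] → (0.3864, 1.87496, 0.6842)–(0.3864, 1.87496, 0.316757)  len=0.3674
  (v5,v7,v8) [+--] → (0.3864, 1.87496, 0.316757)–(0.3864, 1.87496, -0.6842)  len=1.0010
  (v5,v8,v3) [+-+] → (0.3864, 1.87496, -0.6842)–(0.3864, 2.07605, -0.568088)  len=0.2322
  (v3,v8,v6) [+--] → (0.3864, 2.07605, -0.568088)–(0.3864, 3.05995, 0)  len=1.1361
  (v18,v21,v19) [-+-] → (0.3864, -3.05995, 0)–(0.3864, -2.07605, 0.568088)  len=1.1361
  (v19,v21,v22) [-++] → (0.3864, -2.07605, 0.568088)–(0.3864, -1.87496, 0.6842)  len=0.2322
  (v19,v22,v20) [-+-] → (0.3864, -1.87496, 0.6842)–(0.3864, -1.87496, -0.316757)  len=1.0010
  (v20,v22,v23) [-++] → (0.3864, -1.87496, -0.316757)–(0.3864, -1.87496, -0.6842)  len=0.3674
  (v20,v23,v18) [-+-] → (0.3864, -1.87496, -0.6842)–(0.3864, -2.74177, -0.183721)  len=1.0009
  (v18,v23,v21) [-++] → (0.3864, -2.74177, -0.183721)–(0.3864, -3.05995, 0)  len=0.3674

Chained into 2 loop(s):
  loop 1: 6 segments, perimeter = 4.1051
  loop 2: 6 segments, perimeter = 4.1051
Total perimeter = 8.210

loops=2 perimeter=8.210


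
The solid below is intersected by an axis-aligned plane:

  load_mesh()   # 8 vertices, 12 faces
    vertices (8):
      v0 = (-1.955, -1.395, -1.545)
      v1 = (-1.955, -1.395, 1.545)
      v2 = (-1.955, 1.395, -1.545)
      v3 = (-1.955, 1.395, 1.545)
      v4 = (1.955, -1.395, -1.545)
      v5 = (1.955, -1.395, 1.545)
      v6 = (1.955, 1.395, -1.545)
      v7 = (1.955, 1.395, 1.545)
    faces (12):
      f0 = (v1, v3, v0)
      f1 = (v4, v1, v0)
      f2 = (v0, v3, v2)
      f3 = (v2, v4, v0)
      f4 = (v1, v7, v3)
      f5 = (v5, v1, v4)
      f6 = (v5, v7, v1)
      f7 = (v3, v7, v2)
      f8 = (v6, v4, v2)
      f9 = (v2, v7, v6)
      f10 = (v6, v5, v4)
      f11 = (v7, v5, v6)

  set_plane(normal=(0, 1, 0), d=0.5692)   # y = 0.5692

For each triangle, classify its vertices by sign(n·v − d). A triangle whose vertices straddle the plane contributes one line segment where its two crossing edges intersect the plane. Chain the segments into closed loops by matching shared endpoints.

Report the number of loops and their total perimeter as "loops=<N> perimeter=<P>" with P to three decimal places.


loops=1 perimeter=14.000

Straddling triangles (8 of 12):
  (v1,v3,v0) [-+-] → (-1.955, 0.5692, 1.545)–(-1.955, 0.5692, 0.630404)  len=0.9146
  (v0,v3,v2) [-++] → (-1.955, 0.5692, 0.630404)–(-1.955, 0.5692, -1.545)  len=2.1754
  (v2,v4,v0) [+--] → (-0.797696, 0.5692, -1.545)–(-1.955, 0.5692, -1.545)  len=1.1573
  (v1,v7,v3) [-++] → (0.797696, 0.5692, 1.545)–(-1.955, 0.5692, 1.545)  len=2.7527
  (v5,v7,v1) [-+-] → (1.955, 0.5692, 1.545)–(0.797696, 0.5692, 1.545)  len=1.1573
  (v6,v4,v2) [+-+] → (1.955, 0.5692, -1.545)–(-0.797696, 0.5692, -1.545)  len=2.7527
  (v6,v5,v4) [+--] → (1.955, 0.5692, -0.630404)–(1.955, 0.5692, -1.545)  len=0.9146
  (v7,v5,v6) [+-+] → (1.955, 0.5692, 1.545)–(1.955, 0.5692, -0.630404)  len=2.1754

Chained into 1 loop(s):
  loop 1: 8 segments, perimeter = 14.0000
Total perimeter = 14.000


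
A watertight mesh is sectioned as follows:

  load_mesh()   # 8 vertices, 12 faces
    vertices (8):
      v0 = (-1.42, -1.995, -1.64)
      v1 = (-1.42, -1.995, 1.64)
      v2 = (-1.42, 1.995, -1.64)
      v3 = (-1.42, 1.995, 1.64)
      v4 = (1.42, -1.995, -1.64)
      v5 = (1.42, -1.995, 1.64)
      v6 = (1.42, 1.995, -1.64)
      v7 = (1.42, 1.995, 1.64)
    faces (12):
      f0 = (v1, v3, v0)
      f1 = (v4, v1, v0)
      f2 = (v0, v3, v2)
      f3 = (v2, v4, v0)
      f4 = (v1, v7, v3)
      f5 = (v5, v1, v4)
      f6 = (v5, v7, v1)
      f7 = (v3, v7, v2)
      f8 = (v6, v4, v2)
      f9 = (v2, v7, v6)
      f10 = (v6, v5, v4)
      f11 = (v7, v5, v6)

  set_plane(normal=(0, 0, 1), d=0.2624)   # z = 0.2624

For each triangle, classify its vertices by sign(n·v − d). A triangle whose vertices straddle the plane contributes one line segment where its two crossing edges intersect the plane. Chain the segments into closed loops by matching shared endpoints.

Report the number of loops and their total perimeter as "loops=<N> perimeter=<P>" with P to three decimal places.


Straddling triangles (8 of 12):
  (v1,v3,v0) [++-] → (-1.42, 0.3192, 0.2624)–(-1.42, -1.995, 0.2624)  len=2.3142
  (v4,v1,v0) [-+-] → (-0.2272, -1.995, 0.2624)–(-1.42, -1.995, 0.2624)  len=1.1928
  (v0,v3,v2) [-+-] → (-1.42, 0.3192, 0.2624)–(-1.42, 1.995, 0.2624)  len=1.6758
  (v5,v1,v4) [++-] → (-0.2272, -1.995, 0.2624)–(1.42, -1.995, 0.2624)  len=1.6472
  (v3,v7,v2) [++-] → (0.2272, 1.995, 0.2624)–(-1.42, 1.995, 0.2624)  len=1.6472
  (v2,v7,v6) [-+-] → (0.2272, 1.995, 0.2624)–(1.42, 1.995, 0.2624)  len=1.1928
  (v6,v5,v4) [-+-] → (1.42, -0.3192, 0.2624)–(1.42, -1.995, 0.2624)  len=1.6758
  (v7,v5,v6) [++-] → (1.42, -0.3192, 0.2624)–(1.42, 1.995, 0.2624)  len=2.3142

Chained into 1 loop(s):
  loop 1: 8 segments, perimeter = 13.6600
Total perimeter = 13.660

loops=1 perimeter=13.660


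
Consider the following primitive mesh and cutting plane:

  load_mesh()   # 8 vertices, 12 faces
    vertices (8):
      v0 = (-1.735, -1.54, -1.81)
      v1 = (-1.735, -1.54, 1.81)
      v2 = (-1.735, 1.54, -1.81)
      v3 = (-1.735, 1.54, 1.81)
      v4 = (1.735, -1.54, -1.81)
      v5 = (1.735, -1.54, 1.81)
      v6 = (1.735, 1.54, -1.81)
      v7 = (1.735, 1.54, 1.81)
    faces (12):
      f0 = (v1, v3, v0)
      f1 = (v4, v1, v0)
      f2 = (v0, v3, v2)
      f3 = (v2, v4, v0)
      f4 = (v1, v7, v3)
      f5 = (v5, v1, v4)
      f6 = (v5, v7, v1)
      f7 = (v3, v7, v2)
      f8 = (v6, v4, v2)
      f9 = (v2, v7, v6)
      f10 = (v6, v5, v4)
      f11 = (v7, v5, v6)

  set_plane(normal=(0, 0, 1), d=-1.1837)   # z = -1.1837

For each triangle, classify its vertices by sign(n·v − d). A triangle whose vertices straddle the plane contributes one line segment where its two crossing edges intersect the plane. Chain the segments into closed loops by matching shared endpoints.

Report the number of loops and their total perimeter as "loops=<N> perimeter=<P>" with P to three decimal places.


Straddling triangles (8 of 12):
  (v1,v3,v0) [++-] → (-1.735, -1.00713, -1.1837)–(-1.735, -1.54, -1.1837)  len=0.5329
  (v4,v1,v0) [-+-] → (1.13465, -1.54, -1.1837)–(-1.735, -1.54, -1.1837)  len=2.8697
  (v0,v3,v2) [-+-] → (-1.735, -1.00713, -1.1837)–(-1.735, 1.54, -1.1837)  len=2.5471
  (v5,v1,v4) [++-] → (1.13465, -1.54, -1.1837)–(1.735, -1.54, -1.1837)  len=0.6003
  (v3,v7,v2) [++-] → (-1.13465, 1.54, -1.1837)–(-1.735, 1.54, -1.1837)  len=0.6003
  (v2,v7,v6) [-+-] → (-1.13465, 1.54, -1.1837)–(1.735, 1.54, -1.1837)  len=2.8697
  (v6,v5,v4) [-+-] → (1.735, 1.00713, -1.1837)–(1.735, -1.54, -1.1837)  len=2.5471
  (v7,v5,v6) [++-] → (1.735, 1.00713, -1.1837)–(1.735, 1.54, -1.1837)  len=0.5329

Chained into 1 loop(s):
  loop 1: 8 segments, perimeter = 13.1000
Total perimeter = 13.100

loops=1 perimeter=13.100


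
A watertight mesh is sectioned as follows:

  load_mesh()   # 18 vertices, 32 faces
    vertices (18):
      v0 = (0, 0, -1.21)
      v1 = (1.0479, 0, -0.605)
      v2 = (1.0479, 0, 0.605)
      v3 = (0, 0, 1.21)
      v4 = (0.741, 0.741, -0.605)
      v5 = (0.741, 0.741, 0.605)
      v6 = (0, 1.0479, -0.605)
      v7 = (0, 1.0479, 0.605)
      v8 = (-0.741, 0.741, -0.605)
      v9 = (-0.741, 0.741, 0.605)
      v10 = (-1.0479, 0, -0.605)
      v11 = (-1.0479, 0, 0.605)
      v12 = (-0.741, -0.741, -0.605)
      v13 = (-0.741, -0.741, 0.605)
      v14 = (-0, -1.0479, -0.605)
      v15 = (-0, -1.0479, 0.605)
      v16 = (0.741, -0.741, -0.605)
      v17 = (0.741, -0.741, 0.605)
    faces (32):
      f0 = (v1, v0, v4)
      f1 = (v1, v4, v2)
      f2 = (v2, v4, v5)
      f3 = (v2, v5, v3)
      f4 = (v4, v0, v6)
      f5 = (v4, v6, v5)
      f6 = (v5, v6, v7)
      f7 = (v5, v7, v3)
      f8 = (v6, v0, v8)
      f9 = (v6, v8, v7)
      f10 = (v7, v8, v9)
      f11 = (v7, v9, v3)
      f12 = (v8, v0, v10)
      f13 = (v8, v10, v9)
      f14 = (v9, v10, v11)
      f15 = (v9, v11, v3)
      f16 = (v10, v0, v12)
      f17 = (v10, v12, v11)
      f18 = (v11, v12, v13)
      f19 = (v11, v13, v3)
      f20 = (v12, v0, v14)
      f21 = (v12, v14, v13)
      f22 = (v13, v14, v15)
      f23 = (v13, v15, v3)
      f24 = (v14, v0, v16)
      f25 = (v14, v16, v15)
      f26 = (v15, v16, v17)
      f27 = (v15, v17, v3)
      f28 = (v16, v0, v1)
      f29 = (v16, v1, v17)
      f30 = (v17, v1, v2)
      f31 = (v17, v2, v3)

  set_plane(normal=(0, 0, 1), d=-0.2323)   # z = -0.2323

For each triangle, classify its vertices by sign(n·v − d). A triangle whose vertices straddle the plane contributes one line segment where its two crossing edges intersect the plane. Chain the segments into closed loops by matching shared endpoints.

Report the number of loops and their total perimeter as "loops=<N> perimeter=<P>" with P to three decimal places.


loops=1 perimeter=6.416

Straddling triangles (16 of 32):
  (v1,v4,v2) [--+] → (0.83553, 0.51276, -0.2323)–(1.0479, 0, -0.2323)  len=0.5550
  (v2,v4,v5) [+-+] → (0.83553, 0.51276, -0.2323)–(0.741, 0.741, -0.2323)  len=0.2470
  (v4,v6,v5) [--+] → (0.22824, 0.95337, -0.2323)–(0.741, 0.741, -0.2323)  len=0.5550
  (v5,v6,v7) [+-+] → (0.22824, 0.95337, -0.2323)–(0, 1.0479, -0.2323)  len=0.2470
  (v6,v8,v7) [--+] → (-0.51276, 0.83553, -0.2323)–(0, 1.0479, -0.2323)  len=0.5550
  (v7,v8,v9) [+-+] → (-0.51276, 0.83553, -0.2323)–(-0.741, 0.741, -0.2323)  len=0.2470
  (v8,v10,v9) [--+] → (-0.95337, 0.22824, -0.2323)–(-0.741, 0.741, -0.2323)  len=0.5550
  (v9,v10,v11) [+-+] → (-0.95337, 0.22824, -0.2323)–(-1.0479, 0, -0.2323)  len=0.2470
  (v10,v12,v11) [--+] → (-0.83553, -0.51276, -0.2323)–(-1.0479, 0, -0.2323)  len=0.5550
  (v11,v12,v13) [+-+] → (-0.83553, -0.51276, -0.2323)–(-0.741, -0.741, -0.2323)  len=0.2470
  (v12,v14,v13) [--+] → (-0.22824, -0.95337, -0.2323)–(-0.741, -0.741, -0.2323)  len=0.5550
  (v13,v14,v15) [+-+] → (-0.22824, -0.95337, -0.2323)–(0, -1.0479, -0.2323)  len=0.2470
  (v14,v16,v15) [--+] → (0.51276, -0.83553, -0.2323)–(0, -1.0479, -0.2323)  len=0.5550
  (v15,v16,v17) [+-+] → (0.51276, -0.83553, -0.2323)–(0.741, -0.741, -0.2323)  len=0.2470
  (v16,v1,v17) [--+] → (0.95337, -0.22824, -0.2323)–(0.741, -0.741, -0.2323)  len=0.5550
  (v17,v1,v2) [+-+] → (0.95337, -0.22824, -0.2323)–(1.0479, 0, -0.2323)  len=0.2470

Chained into 1 loop(s):
  loop 1: 16 segments, perimeter = 6.4163
Total perimeter = 6.416


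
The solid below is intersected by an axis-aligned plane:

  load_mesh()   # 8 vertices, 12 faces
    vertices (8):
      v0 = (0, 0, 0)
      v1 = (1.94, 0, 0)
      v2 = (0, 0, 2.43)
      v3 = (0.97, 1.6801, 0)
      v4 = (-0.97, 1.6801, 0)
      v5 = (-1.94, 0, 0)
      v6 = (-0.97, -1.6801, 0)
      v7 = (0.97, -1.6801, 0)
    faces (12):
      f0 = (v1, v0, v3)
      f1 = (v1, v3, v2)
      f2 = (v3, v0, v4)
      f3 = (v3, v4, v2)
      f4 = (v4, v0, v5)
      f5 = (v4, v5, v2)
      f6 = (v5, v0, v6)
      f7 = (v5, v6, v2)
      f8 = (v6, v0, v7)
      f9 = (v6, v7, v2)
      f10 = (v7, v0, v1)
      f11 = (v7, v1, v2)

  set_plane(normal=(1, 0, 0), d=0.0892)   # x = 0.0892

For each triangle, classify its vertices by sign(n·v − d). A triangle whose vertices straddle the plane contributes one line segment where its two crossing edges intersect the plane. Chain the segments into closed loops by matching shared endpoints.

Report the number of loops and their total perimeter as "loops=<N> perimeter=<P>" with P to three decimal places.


Straddling triangles (8 of 12):
  (v1,v0,v3) [+-+] → (0.0892, 0, 0)–(0.0892, 0.1545, 0)  len=0.1545
  (v1,v3,v2) [++-] → (0.0892, 0.1545, 2.20654)–(0.0892, 0, 2.31827)  len=0.1907
  (v3,v0,v4) [+--] → (0.0892, 0.1545, 0)–(0.0892, 1.6801, 0)  len=1.5256
  (v3,v4,v2) [+--] → (0.0892, 1.6801, 0)–(0.0892, 0.1545, 2.20654)  len=2.6826
  (v6,v0,v7) [--+] → (0.0892, -0.1545, 0)–(0.0892, -1.6801, 0)  len=1.5256
  (v6,v7,v2) [-+-] → (0.0892, -1.6801, 0)–(0.0892, -0.1545, 2.20654)  len=2.6826
  (v7,v0,v1) [+-+] → (0.0892, -0.1545, 0)–(0.0892, 0, 0)  len=0.1545
  (v7,v1,v2) [++-] → (0.0892, 0, 2.31827)–(0.0892, -0.1545, 2.20654)  len=0.1907

Chained into 1 loop(s):
  loop 1: 8 segments, perimeter = 9.1067
Total perimeter = 9.107

loops=1 perimeter=9.107


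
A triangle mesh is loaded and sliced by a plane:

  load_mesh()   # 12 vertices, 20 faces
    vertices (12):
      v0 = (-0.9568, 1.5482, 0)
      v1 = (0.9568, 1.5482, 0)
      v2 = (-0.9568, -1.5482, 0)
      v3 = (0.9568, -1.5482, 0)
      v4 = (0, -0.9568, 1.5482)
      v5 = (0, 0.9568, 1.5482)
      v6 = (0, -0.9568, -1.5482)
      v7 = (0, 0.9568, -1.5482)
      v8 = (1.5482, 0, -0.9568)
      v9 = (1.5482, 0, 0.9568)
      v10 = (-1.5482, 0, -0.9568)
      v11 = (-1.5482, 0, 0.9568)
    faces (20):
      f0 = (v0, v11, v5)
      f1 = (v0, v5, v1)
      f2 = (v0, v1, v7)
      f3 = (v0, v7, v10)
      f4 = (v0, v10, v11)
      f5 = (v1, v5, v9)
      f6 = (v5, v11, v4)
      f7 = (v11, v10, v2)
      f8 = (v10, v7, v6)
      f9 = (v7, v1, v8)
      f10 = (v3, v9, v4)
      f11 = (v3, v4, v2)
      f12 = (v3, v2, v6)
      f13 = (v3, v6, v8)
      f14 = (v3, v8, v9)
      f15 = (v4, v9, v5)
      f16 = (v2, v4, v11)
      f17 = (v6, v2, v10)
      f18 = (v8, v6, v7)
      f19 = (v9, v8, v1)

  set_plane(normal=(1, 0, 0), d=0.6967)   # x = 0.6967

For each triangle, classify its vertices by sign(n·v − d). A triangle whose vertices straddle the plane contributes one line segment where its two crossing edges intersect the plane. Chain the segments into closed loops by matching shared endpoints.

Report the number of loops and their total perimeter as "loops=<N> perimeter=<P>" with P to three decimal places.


loops=1 perimeter=8.779

Straddling triangles (10 of 20):
  (v0,v5,v1) [--+] → (0.6967, 1.38743, 0.420868)–(0.6967, 1.5482, 0)  len=0.4505
  (v0,v1,v7) [-+-] → (0.6967, 1.5482, 0)–(0.6967, 1.38743, -0.420868)  len=0.4505
  (v1,v5,v9) [+-+] → (0.6967, 1.38743, 0.420868)–(0.6967, 0.526234, 1.28207)  len=1.2179
  (v7,v1,v8) [-++] → (0.6967, 1.38743, -0.420868)–(0.6967, 0.526234, -1.28207)  len=1.2179
  (v3,v9,v4) [++-] → (0.6967, -0.526234, 1.28207)–(0.6967, -1.38743, 0.420868)  len=1.2179
  (v3,v4,v2) [+--] → (0.6967, -1.38743, 0.420868)–(0.6967, -1.5482, 0)  len=0.4505
  (v3,v2,v6) [+--] → (0.6967, -1.5482, 0)–(0.6967, -1.38743, -0.420868)  len=0.4505
  (v3,v6,v8) [+-+] → (0.6967, -1.38743, -0.420868)–(0.6967, -0.526234, -1.28207)  len=1.2179
  (v4,v9,v5) [-+-] → (0.6967, -0.526234, 1.28207)–(0.6967, 0.526234, 1.28207)  len=1.0525
  (v8,v6,v7) [+--] → (0.6967, -0.526234, -1.28207)–(0.6967, 0.526234, -1.28207)  len=1.0525

Chained into 1 loop(s):
  loop 1: 10 segments, perimeter = 8.7787
Total perimeter = 8.779


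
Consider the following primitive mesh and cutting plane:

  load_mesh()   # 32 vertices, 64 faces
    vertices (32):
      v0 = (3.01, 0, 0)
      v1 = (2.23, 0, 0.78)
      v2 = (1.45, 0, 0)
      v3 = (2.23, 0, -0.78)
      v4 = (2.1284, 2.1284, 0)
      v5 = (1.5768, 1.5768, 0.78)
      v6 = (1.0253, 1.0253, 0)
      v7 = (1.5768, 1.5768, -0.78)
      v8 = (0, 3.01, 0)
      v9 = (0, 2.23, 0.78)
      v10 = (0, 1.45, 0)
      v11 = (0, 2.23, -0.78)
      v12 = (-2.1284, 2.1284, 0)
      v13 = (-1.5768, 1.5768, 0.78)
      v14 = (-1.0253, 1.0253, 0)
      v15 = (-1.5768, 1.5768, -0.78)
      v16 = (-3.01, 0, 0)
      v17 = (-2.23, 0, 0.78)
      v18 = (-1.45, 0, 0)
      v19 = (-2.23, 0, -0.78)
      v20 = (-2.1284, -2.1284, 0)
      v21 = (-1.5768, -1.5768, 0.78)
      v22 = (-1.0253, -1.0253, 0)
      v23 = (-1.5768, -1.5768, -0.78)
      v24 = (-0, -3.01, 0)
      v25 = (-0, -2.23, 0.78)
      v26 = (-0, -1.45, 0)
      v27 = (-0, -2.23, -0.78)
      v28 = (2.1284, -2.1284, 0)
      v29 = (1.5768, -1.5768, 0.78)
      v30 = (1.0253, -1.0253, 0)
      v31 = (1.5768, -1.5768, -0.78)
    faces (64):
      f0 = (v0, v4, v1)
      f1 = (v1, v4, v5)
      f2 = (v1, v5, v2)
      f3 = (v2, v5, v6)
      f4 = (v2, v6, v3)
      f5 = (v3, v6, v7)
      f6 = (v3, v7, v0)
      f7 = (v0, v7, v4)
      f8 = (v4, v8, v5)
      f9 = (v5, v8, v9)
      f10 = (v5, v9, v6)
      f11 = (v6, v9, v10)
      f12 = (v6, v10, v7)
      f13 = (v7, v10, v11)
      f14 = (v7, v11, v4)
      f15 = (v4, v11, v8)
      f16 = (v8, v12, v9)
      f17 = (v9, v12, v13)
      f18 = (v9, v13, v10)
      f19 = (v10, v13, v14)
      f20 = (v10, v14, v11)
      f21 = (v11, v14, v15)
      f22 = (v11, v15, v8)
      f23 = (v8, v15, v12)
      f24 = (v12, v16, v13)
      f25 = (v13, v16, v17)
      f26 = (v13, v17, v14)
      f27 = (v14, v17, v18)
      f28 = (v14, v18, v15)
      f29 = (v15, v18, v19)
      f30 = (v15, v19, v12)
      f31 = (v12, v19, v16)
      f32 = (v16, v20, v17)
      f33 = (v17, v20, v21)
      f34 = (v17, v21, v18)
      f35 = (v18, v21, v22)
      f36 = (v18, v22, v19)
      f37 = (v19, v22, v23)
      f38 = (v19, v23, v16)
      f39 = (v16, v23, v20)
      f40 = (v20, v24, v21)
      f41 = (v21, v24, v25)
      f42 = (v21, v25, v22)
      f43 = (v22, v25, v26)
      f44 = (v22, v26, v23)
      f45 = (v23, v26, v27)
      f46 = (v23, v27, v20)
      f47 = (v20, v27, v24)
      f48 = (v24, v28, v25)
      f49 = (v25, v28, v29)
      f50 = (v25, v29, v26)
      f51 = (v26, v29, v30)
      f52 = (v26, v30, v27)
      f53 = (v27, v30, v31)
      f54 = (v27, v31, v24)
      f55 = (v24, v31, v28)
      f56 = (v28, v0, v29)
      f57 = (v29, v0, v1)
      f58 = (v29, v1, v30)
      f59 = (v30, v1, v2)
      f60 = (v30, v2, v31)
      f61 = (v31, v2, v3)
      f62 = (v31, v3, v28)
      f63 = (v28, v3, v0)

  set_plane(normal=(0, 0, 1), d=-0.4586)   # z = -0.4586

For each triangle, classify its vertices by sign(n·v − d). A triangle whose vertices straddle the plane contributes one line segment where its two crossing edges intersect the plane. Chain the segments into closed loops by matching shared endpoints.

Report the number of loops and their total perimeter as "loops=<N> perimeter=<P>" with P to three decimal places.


loops=2 perimeter=27.308

Straddling triangles (32 of 64):
  (v2,v6,v3) [++-] → (1.7336, 0.422476, -0.4586)–(1.9086, 0, -0.4586)  len=0.4573
  (v3,v6,v7) [-+-] → (1.7336, 0.422476, -0.4586)–(1.34955, 1.34955, -0.4586)  len=1.0035
  (v3,v7,v0) [--+] → (2.16735, 0.927078, -0.4586)–(2.5514, 0, -0.4586)  len=1.0035
  (v0,v7,v4) [+-+] → (2.16735, 0.927078, -0.4586)–(1.80409, 1.80409, -0.4586)  len=0.9493
  (v6,v10,v7) [++-] → (0.927078, 1.52455, -0.4586)–(1.34955, 1.34955, -0.4586)  len=0.4573
  (v7,v10,v11) [-+-] → (0.927078, 1.52455, -0.4586)–(0, 1.9086, -0.4586)  len=1.0035
  (v7,v11,v4) [--+] → (0.87701, 2.18814, -0.4586)–(1.80409, 1.80409, -0.4586)  len=1.0035
  (v4,v11,v8) [+-+] → (0.87701, 2.18814, -0.4586)–(0, 2.5514, -0.4586)  len=0.9493
  (v10,v14,v11) [++-] → (-0.422476, 1.7336, -0.4586)–(0, 1.9086, -0.4586)  len=0.4573
  (v11,v14,v15) [-+-] → (-0.422476, 1.7336, -0.4586)–(-1.34955, 1.34955, -0.4586)  len=1.0035
  (v11,v15,v8) [--+] → (-0.927078, 2.16735, -0.4586)–(0, 2.5514, -0.4586)  len=1.0035
  (v8,v15,v12) [+-+] → (-0.927078, 2.16735, -0.4586)–(-1.80409, 1.80409, -0.4586)  len=0.9493
  (v14,v18,v15) [++-] → (-1.52455, 0.927078, -0.4586)–(-1.34955, 1.34955, -0.4586)  len=0.4573
  (v15,v18,v19) [-+-] → (-1.52455, 0.927078, -0.4586)–(-1.9086, 0, -0.4586)  len=1.0035
  (v15,v19,v12) [--+] → (-2.18814, 0.87701, -0.4586)–(-1.80409, 1.80409, -0.4586)  len=1.0035
  (v12,v19,v16) [+-+] → (-2.18814, 0.87701, -0.4586)–(-2.5514, 0, -0.4586)  len=0.9493
  (v18,v22,v19) [++-] → (-1.7336, -0.422476, -0.4586)–(-1.9086, 0, -0.4586)  len=0.4573
  (v19,v22,v23) [-+-] → (-1.7336, -0.422476, -0.4586)–(-1.34955, -1.34955, -0.4586)  len=1.0035
  (v19,v23,v16) [--+] → (-2.16735, -0.927078, -0.4586)–(-2.5514, 0, -0.4586)  len=1.0035
  (v16,v23,v20) [+-+] → (-2.16735, -0.927078, -0.4586)–(-1.80409, -1.80409, -0.4586)  len=0.9493
  (v22,v26,v23) [++-] → (-0.927078, -1.52455, -0.4586)–(-1.34955, -1.34955, -0.4586)  len=0.4573
  (v23,v26,v27) [-+-] → (-0.927078, -1.52455, -0.4586)–(0, -1.9086, -0.4586)  len=1.0035
  (v23,v27,v20) [--+] → (-0.87701, -2.18814, -0.4586)–(-1.80409, -1.80409, -0.4586)  len=1.0035
  (v20,v27,v24) [+-+] → (-0.87701, -2.18814, -0.4586)–(0, -2.5514, -0.4586)  len=0.9493
  (v26,v30,v27) [++-] → (0.422476, -1.7336, -0.4586)–(0, -1.9086, -0.4586)  len=0.4573
  (v27,v30,v31) [-+-] → (0.422476, -1.7336, -0.4586)–(1.34955, -1.34955, -0.4586)  len=1.0035
  (v27,v31,v24) [--+] → (0.927078, -2.16735, -0.4586)–(0, -2.5514, -0.4586)  len=1.0035
  (v24,v31,v28) [+-+] → (0.927078, -2.16735, -0.4586)–(1.80409, -1.80409, -0.4586)  len=0.9493
  (v30,v2,v31) [++-] → (1.52455, -0.927078, -0.4586)–(1.34955, -1.34955, -0.4586)  len=0.4573
  (v31,v2,v3) [-+-] → (1.52455, -0.927078, -0.4586)–(1.9086, 0, -0.4586)  len=1.0035
  (v31,v3,v28) [--+] → (2.18814, -0.87701, -0.4586)–(1.80409, -1.80409, -0.4586)  len=1.0035
  (v28,v3,v0) [+-+] → (2.18814, -0.87701, -0.4586)–(2.5514, 0, -0.4586)  len=0.9493

Chained into 2 loop(s):
  loop 1: 16 segments, perimeter = 11.6861
  loop 2: 16 segments, perimeter = 15.6219
Total perimeter = 27.308


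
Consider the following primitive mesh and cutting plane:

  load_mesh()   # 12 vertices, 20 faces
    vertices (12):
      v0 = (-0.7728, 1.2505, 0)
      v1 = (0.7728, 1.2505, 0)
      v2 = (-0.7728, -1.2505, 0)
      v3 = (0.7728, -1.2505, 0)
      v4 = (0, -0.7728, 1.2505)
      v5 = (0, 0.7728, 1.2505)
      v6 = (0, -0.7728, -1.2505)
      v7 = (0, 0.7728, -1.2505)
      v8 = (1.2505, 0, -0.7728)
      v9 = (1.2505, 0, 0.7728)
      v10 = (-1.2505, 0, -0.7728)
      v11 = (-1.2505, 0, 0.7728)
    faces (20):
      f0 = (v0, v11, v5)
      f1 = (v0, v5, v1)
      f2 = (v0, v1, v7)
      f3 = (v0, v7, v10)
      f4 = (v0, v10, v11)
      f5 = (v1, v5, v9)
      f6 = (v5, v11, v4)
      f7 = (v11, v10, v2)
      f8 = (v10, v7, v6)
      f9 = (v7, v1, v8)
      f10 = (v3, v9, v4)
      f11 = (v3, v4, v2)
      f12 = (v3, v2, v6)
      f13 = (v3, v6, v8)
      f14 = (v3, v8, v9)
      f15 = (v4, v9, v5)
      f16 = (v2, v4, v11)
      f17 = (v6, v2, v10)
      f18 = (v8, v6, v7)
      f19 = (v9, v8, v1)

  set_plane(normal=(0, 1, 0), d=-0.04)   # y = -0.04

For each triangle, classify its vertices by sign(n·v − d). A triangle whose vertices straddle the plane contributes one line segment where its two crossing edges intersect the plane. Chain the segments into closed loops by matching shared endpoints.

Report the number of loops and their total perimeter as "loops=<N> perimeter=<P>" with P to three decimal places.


Straddling triangles (10 of 20):
  (v5,v11,v4) [++-] → (-1.18577, -0.04, 0.797526)–(0, -0.04, 1.2505)  len=1.2693
  (v11,v10,v2) [++-] → (-1.23522, -0.04, -0.74808)–(-1.23522, -0.04, 0.74808)  len=1.4962
  (v10,v7,v6) [++-] → (0, -0.04, -1.2505)–(-1.18577, -0.04, -0.797526)  len=1.2693
  (v3,v9,v4) [-+-] → (1.23522, -0.04, 0.74808)–(1.18577, -0.04, 0.797526)  len=0.0699
  (v3,v6,v8) [--+] → (1.18577, -0.04, -0.797526)–(1.23522, -0.04, -0.74808)  len=0.0699
  (v3,v8,v9) [-++] → (1.23522, -0.04, -0.74808)–(1.23522, -0.04, 0.74808)  len=1.4962
  (v4,v9,v5) [-++] → (1.18577, -0.04, 0.797526)–(0, -0.04, 1.2505)  len=1.2693
  (v2,v4,v11) [--+] → (-1.18577, -0.04, 0.797526)–(-1.23522, -0.04, 0.74808)  len=0.0699
  (v6,v2,v10) [--+] → (-1.23522, -0.04, -0.74808)–(-1.18577, -0.04, -0.797526)  len=0.0699
  (v8,v6,v7) [+-+] → (1.18577, -0.04, -0.797526)–(0, -0.04, -1.2505)  len=1.2693

Chained into 1 loop(s):
  loop 1: 10 segments, perimeter = 8.3494
Total perimeter = 8.349

loops=1 perimeter=8.349


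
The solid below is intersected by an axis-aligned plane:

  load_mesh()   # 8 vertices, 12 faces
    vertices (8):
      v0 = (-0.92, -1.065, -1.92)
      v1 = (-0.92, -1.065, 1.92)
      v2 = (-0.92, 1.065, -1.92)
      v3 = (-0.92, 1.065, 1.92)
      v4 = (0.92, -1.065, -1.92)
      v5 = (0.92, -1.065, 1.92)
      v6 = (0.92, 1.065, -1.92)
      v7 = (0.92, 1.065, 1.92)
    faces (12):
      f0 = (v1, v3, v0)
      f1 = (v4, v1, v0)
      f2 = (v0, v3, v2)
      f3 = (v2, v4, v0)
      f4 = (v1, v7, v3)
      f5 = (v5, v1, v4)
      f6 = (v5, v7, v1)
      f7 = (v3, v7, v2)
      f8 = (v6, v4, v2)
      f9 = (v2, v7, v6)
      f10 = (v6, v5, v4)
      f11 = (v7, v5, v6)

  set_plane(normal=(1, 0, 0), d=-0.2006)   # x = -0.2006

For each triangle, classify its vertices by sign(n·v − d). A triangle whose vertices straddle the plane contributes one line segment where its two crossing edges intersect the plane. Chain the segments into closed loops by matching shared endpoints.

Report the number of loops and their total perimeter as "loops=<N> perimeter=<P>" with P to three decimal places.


Straddling triangles (8 of 12):
  (v4,v1,v0) [+--] → (-0.2006, -1.065, 0.418643)–(-0.2006, -1.065, -1.92)  len=2.3386
  (v2,v4,v0) [-+-] → (-0.2006, 0.232216, -1.92)–(-0.2006, -1.065, -1.92)  len=1.2972
  (v1,v7,v3) [-+-] → (-0.2006, -0.232216, 1.92)–(-0.2006, 1.065, 1.92)  len=1.2972
  (v5,v1,v4) [+-+] → (-0.2006, -1.065, 1.92)–(-0.2006, -1.065, 0.418643)  len=1.5014
  (v5,v7,v1) [++-] → (-0.2006, -0.232216, 1.92)–(-0.2006, -1.065, 1.92)  len=0.8328
  (v3,v7,v2) [-+-] → (-0.2006, 1.065, 1.92)–(-0.2006, 1.065, -0.418643)  len=2.3386
  (v6,v4,v2) [++-] → (-0.2006, 0.232216, -1.92)–(-0.2006, 1.065, -1.92)  len=0.8328
  (v2,v7,v6) [-++] → (-0.2006, 1.065, -0.418643)–(-0.2006, 1.065, -1.92)  len=1.5014

Chained into 1 loop(s):
  loop 1: 8 segments, perimeter = 11.9400
Total perimeter = 11.940

loops=1 perimeter=11.940


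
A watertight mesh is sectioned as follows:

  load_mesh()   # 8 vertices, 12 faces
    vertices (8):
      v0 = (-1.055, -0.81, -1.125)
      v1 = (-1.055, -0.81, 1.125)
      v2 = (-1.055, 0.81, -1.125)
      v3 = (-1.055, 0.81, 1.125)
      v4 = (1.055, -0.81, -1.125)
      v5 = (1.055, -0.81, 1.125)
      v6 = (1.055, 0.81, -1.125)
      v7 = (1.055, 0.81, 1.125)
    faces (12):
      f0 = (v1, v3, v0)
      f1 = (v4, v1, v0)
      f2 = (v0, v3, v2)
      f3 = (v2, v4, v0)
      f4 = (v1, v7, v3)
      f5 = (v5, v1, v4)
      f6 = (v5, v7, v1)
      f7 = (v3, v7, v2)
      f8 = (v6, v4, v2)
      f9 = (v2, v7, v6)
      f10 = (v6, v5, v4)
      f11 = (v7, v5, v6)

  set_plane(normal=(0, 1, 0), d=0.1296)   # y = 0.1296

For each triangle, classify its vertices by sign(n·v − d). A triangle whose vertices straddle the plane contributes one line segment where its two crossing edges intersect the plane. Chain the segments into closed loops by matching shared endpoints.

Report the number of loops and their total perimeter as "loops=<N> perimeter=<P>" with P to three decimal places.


Straddling triangles (8 of 12):
  (v1,v3,v0) [-+-] → (-1.055, 0.1296, 1.125)–(-1.055, 0.1296, 0.18)  len=0.9450
  (v0,v3,v2) [-++] → (-1.055, 0.1296, 0.18)–(-1.055, 0.1296, -1.125)  len=1.3050
  (v2,v4,v0) [+--] → (-0.1688, 0.1296, -1.125)–(-1.055, 0.1296, -1.125)  len=0.8862
  (v1,v7,v3) [-++] → (0.1688, 0.1296, 1.125)–(-1.055, 0.1296, 1.125)  len=1.2238
  (v5,v7,v1) [-+-] → (1.055, 0.1296, 1.125)–(0.1688, 0.1296, 1.125)  len=0.8862
  (v6,v4,v2) [+-+] → (1.055, 0.1296, -1.125)–(-0.1688, 0.1296, -1.125)  len=1.2238
  (v6,v5,v4) [+--] → (1.055, 0.1296, -0.18)–(1.055, 0.1296, -1.125)  len=0.9450
  (v7,v5,v6) [+-+] → (1.055, 0.1296, 1.125)–(1.055, 0.1296, -0.18)  len=1.3050

Chained into 1 loop(s):
  loop 1: 8 segments, perimeter = 8.7200
Total perimeter = 8.720

loops=1 perimeter=8.720


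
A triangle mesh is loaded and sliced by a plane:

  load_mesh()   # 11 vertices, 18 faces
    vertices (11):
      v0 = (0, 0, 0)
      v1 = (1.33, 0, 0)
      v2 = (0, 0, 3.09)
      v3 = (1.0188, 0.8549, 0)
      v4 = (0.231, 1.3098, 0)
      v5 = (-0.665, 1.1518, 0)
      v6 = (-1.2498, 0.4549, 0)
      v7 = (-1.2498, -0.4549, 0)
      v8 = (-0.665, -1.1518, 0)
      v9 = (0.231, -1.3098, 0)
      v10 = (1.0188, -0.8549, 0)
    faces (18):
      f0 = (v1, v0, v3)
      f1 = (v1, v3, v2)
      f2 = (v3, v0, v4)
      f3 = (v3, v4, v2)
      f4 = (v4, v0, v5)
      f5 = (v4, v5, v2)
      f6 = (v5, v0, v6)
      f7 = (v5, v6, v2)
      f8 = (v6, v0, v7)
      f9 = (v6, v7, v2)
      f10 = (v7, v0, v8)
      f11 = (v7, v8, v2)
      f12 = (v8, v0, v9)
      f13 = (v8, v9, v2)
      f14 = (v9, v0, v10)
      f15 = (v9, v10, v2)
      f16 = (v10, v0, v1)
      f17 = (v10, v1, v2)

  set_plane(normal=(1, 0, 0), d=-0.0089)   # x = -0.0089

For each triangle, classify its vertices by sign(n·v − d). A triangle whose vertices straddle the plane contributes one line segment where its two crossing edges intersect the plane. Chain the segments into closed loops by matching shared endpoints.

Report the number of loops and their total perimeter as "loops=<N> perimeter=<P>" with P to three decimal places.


Straddling triangles (10 of 18):
  (v4,v0,v5) [++-] → (-0.0089, 0.0154151, 0)–(-0.0089, 1.2675, 0)  len=1.2521
  (v4,v5,v2) [+-+] → (-0.0089, 1.2675, 0)–(-0.0089, 0.0154151, 3.04865)  len=3.2957
  (v5,v0,v6) [-+-] → (-0.0089, 0.0154151, 0)–(-0.0089, 0.00323941, 0)  len=0.0122
  (v5,v6,v2) [--+] → (-0.0089, 0.00323941, 3.068)–(-0.0089, 0.0154151, 3.04865)  len=0.0229
  (v6,v0,v7) [-+-] → (-0.0089, 0.00323941, 0)–(-0.0089, -0.00323941, 0)  len=0.0065
  (v6,v7,v2) [--+] → (-0.0089, -0.00323941, 3.068)–(-0.0089, 0.00323941, 3.068)  len=0.0065
  (v7,v0,v8) [-+-] → (-0.0089, -0.00323941, 0)–(-0.0089, -0.0154151, 0)  len=0.0122
  (v7,v8,v2) [--+] → (-0.0089, -0.0154151, 3.04865)–(-0.0089, -0.00323941, 3.068)  len=0.0229
  (v8,v0,v9) [-++] → (-0.0089, -0.0154151, 0)–(-0.0089, -1.2675, 0)  len=1.2521
  (v8,v9,v2) [-++] → (-0.0089, -1.2675, 0)–(-0.0089, -0.0154151, 3.04865)  len=3.2957

Chained into 1 loop(s):
  loop 1: 10 segments, perimeter = 9.1787
Total perimeter = 9.179

loops=1 perimeter=9.179
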